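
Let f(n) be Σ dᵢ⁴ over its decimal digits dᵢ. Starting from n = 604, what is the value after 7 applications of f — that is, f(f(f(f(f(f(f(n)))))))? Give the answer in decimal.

604 → 6⁴ + 0⁴ + 4⁴ = 1552
1552 → 1⁴ + 5⁴ + 5⁴ + 2⁴ = 1267
1267 → 1⁴ + 2⁴ + 6⁴ + 7⁴ = 3714
3714 → 3⁴ + 7⁴ + 1⁴ + 4⁴ = 2739
2739 → 2⁴ + 7⁴ + 3⁴ + 9⁴ = 9059
9059 → 9⁴ + 0⁴ + 5⁴ + 9⁴ = 13747
13747 → 1⁴ + 3⁴ + 7⁴ + 4⁴ + 7⁴ = 5140

5140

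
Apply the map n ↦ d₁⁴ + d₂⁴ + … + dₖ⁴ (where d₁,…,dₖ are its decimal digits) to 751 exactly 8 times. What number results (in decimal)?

751 → 7⁴ + 5⁴ + 1⁴ = 3027
3027 → 3⁴ + 0⁴ + 2⁴ + 7⁴ = 2498
2498 → 2⁴ + 4⁴ + 9⁴ + 8⁴ = 10929
10929 → 1⁴ + 0⁴ + 9⁴ + 2⁴ + 9⁴ = 13139
13139 → 1⁴ + 3⁴ + 1⁴ + 3⁴ + 9⁴ = 6725
6725 → 6⁴ + 7⁴ + 2⁴ + 5⁴ = 4338
4338 → 4⁴ + 3⁴ + 3⁴ + 8⁴ = 4514
4514 → 4⁴ + 5⁴ + 1⁴ + 4⁴ = 1138

1138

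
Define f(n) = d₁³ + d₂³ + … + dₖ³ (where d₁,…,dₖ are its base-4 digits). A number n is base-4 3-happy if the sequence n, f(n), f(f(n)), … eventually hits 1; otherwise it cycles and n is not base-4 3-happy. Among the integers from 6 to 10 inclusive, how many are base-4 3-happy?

1

6: 6 → 9 → 9  (repeats 9)
7: 7 → 28 → 28  (repeats 28)
8: 8 → 8  (repeats 8)
9: 9 → 9  (repeats 9)
10: 10 → 16 → 1  (reaches 1)
base-4 3-happy: 10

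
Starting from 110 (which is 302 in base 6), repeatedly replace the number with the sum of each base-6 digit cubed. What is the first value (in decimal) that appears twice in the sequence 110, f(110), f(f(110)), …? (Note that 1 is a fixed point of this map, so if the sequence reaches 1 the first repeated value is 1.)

190

110 = (3,0,2)_6 → 35
35 = (5,5)_6 → 250
250 = (1,0,5,4)_6 → 190
190 = (5,1,4)_6 → 190  — 190 already appeared earlier.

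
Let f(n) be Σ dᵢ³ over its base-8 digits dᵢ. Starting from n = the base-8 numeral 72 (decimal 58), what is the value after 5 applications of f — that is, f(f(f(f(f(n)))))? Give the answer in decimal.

58 = (7,2)_8 → 7³ + 2³ = 351
351 = (5,3,7)_8 → 5³ + 3³ + 7³ = 495
495 = (7,5,7)_8 → 7³ + 5³ + 7³ = 811
811 = (1,4,5,3)_8 → 1³ + 4³ + 5³ + 3³ = 217
217 = (3,3,1)_8 → 3³ + 3³ + 1³ = 55

55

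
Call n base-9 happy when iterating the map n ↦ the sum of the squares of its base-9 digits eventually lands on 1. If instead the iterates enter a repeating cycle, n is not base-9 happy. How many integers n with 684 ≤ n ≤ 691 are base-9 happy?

684: 684 → 80 → 128 → 30 → 18 → 4 → 16 → 50 → 50  (repeats 50)
685: 685 → 81 → 1  (reaches 1)
686: 686 → 84 → 10 → 2 → 4 → 16 → 50 → 50  (repeats 50)
687: 687 → 89 → 65 → 53 → 89  (repeats 89)
688: 688 → 96 → 38 → 20 → 8 → 64 → 50 → 50  (repeats 50)
689: 689 → 105 → 41 → 41  (repeats 41)
690: 690 → 116 → 74 → 68 → 74  (repeats 74)
691: 691 → 129 → 35 → 73 → 65 → 53 → 89 → 65  (repeats 65)
base-9 happy: 685

1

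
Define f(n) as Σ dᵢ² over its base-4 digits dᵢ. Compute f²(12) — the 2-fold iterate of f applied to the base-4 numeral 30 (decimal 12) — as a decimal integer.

5

12 = (3,0)_4 → 3² + 0² = 9 + 0 = 9
9 = (2,1)_4 → 2² + 1² = 4 + 1 = 5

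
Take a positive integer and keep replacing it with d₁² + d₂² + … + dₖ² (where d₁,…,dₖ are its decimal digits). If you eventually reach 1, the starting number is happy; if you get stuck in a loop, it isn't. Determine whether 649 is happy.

649 → 6² + 4² + 9² = 133
133 → 1² + 3² + 3² = 19
19 → 1² + 9² = 82
82 → 8² + 2² = 68
68 → 6² + 8² = 100
100 → 1² + 0² + 0² = 1  — reached 1.

happy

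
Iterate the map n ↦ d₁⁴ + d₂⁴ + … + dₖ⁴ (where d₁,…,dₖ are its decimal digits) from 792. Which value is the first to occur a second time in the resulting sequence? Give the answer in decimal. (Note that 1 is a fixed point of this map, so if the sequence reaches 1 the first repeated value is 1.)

792 → 7⁴ + 9⁴ + 2⁴ = 2401 + 6561 + 16 = 8978
8978 → 8⁴ + 9⁴ + 7⁴ + 8⁴ = 4096 + 6561 + 2401 + 4096 = 17154
17154 → 1⁴ + 7⁴ + 1⁴ + 5⁴ + 4⁴ = 1 + 2401 + 1 + 625 + 256 = 3284
3284 → 3⁴ + 2⁴ + 8⁴ + 4⁴ = 81 + 16 + 4096 + 256 = 4449
4449 → 4⁴ + 4⁴ + 4⁴ + 9⁴ = 256 + 256 + 256 + 6561 = 7329
7329 → 7⁴ + 3⁴ + 2⁴ + 9⁴ = 2401 + 81 + 16 + 6561 = 9059
9059 → 9⁴ + 0⁴ + 5⁴ + 9⁴ = 6561 + 0 + 625 + 6561 = 13747
13747 → 1⁴ + 3⁴ + 7⁴ + 4⁴ + 7⁴ = 1 + 81 + 2401 + 256 + 2401 = 5140
5140 → 5⁴ + 1⁴ + 4⁴ + 0⁴ = 625 + 1 + 256 + 0 = 882
882 → 8⁴ + 8⁴ + 2⁴ = 4096 + 4096 + 16 = 8208
8208 → 8⁴ + 2⁴ + 0⁴ + 8⁴ = 4096 + 16 + 0 + 4096 = 8208  — 8208 already appeared earlier.

8208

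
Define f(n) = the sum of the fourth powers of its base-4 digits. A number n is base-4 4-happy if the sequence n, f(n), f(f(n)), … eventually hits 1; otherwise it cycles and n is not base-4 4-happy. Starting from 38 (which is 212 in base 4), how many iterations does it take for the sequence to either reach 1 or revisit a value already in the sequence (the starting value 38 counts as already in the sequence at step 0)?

38 = (2,1,2)_4 → 33
33 = (2,0,1)_4 → 17
17 = (1,0,1)_4 → 2
2 = (2)_4 → 16
16 = (1,0,0)_4 → 1  — reached 1.
That took 5 steps.

5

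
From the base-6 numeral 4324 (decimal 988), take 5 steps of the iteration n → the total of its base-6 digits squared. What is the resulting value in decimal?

13

988 = (4,3,2,4)_6 → 4² + 3² + 2² + 4² = 45
45 = (1,1,3)_6 → 1² + 1² + 3² = 11
11 = (1,5)_6 → 1² + 5² = 26
26 = (4,2)_6 → 4² + 2² = 20
20 = (3,2)_6 → 3² + 2² = 13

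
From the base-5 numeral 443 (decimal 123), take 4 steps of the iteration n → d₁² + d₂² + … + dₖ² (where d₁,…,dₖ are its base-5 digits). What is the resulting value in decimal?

123 = (4,4,3)_5 → 4² + 4² + 3² = 16 + 16 + 9 = 41
41 = (1,3,1)_5 → 1² + 3² + 1² = 1 + 9 + 1 = 11
11 = (2,1)_5 → 2² + 1² = 4 + 1 = 5
5 = (1,0)_5 → 1² + 0² = 1 + 0 = 1

1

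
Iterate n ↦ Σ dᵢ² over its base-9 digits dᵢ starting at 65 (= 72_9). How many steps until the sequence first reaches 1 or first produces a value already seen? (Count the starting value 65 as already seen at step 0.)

3

65 = (7,2)_9 → 53
53 = (5,8)_9 → 89
89 = (1,0,8)_9 → 65  — 65 repeats.
That took 3 steps.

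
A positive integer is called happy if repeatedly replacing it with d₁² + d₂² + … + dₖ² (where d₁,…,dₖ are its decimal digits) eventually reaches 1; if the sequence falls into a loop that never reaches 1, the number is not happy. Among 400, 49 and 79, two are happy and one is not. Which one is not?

400: 400 → 16 → 37 → 58 → 89 → 145 → 42 → 20 → 4 → 16  — repeats 16 (not happy)
49: 49 → 97 → 130 → 10 → 1  — reaches 1 (happy)
79: 79 → 130 → 10 → 1  — reaches 1 (happy)

400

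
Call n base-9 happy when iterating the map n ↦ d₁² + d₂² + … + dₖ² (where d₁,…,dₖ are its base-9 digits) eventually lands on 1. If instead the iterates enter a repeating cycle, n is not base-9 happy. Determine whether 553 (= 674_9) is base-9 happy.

base-9 happy

553 = (6,7,4)_9 → 6² + 7² + 4² = 36 + 49 + 16 = 101
101 = (1,2,2)_9 → 1² + 2² + 2² = 1 + 4 + 4 = 9
9 = (1,0)_9 → 1² + 0² = 1 + 0 = 1  — reached 1.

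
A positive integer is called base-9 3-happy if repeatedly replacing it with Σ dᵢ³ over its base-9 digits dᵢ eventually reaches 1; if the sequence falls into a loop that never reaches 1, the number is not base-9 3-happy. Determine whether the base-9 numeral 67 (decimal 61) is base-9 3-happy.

61 = (6,7)_9 → 6³ + 7³ = 216 + 343 = 559
559 = (6,8,1)_9 → 6³ + 8³ + 1³ = 216 + 512 + 1 = 729
729 = (1,0,0,0)_9 → 1³ + 0³ + 0³ + 0³ = 1 + 0 + 0 + 0 = 1  — reached 1.

base-9 3-happy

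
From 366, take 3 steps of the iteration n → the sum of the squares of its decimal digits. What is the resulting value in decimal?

61

366 → 3² + 6² + 6² = 81
81 → 8² + 1² = 65
65 → 6² + 5² = 61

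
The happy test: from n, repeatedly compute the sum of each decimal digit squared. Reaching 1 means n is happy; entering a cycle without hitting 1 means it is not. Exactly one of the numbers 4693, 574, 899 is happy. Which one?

899

4693: 4693 → 142 → 21 → 5 → 25 → 29 → 85 → 89 → 145 → 42 → 20 → 4 → 16 → 37 → 58 → 89  — repeats 89 (not happy)
574: 574 → 90 → 81 → 65 → 61 → 37 → 58 → 89 → 145 → 42 → 20 → 4 → 16 → 37  — repeats 37 (not happy)
899: 899 → 226 → 44 → 32 → 13 → 10 → 1  — reaches 1 (happy)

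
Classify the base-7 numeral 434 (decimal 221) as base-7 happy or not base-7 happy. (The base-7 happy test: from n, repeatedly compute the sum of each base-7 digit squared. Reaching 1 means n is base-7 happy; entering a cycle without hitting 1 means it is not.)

221 = (4,3,4)_7 → 4² + 3² + 4² = 16 + 9 + 16 = 41
41 = (5,6)_7 → 5² + 6² = 25 + 36 = 61
61 = (1,1,5)_7 → 1² + 1² + 5² = 1 + 1 + 25 = 27
27 = (3,6)_7 → 3² + 6² = 9 + 36 = 45
45 = (6,3)_7 → 6² + 3² = 36 + 9 = 45  — 45 already seen; the sequence cycles without reaching 1.

not base-7 happy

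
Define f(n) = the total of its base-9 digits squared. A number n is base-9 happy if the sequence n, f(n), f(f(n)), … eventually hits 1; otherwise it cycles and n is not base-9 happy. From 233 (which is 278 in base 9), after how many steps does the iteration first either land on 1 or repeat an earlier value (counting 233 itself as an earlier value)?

233 = (2,7,8)_9 → 2² + 7² + 8² = 4 + 49 + 64 = 117
117 = (1,4,0)_9 → 1² + 4² + 0² = 1 + 16 + 0 = 17
17 = (1,8)_9 → 1² + 8² = 1 + 64 = 65
65 = (7,2)_9 → 7² + 2² = 49 + 4 = 53
53 = (5,8)_9 → 5² + 8² = 25 + 64 = 89
89 = (1,0,8)_9 → 1² + 0² + 8² = 1 + 0 + 64 = 65  — 65 repeats.
That took 6 steps.

6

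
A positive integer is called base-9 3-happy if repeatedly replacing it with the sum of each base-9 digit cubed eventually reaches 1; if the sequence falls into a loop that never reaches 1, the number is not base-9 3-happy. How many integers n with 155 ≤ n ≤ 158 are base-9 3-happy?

155: 155 → 521 → 755 → 521  — not base-9 3-happy
156: 156 → 540 → 432 → 152 → 856 → 128 → 134 → 638 → 1198 → 470 → 476 → 980 → 540  — not base-9 3-happy
157: 157 → 577 → 345 → 99 → 9 → 1  — base-9 3-happy
158: 158 → 638 → 1198 → 470 → 476 → 980 → 540 → 432 → 152 → 856 → 128 → 134 → 638  — not base-9 3-happy
base-9 3-happy: 157

1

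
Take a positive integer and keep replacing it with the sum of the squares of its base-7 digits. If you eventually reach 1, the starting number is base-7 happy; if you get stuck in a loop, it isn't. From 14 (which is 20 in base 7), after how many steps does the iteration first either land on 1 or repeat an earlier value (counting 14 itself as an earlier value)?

5

14 = (2,0)_7 → 2² + 0² = 4 + 0 = 4
4 = (4)_7 → 4² = 16
16 = (2,2)_7 → 2² + 2² = 4 + 4 = 8
8 = (1,1)_7 → 1² + 1² = 1 + 1 = 2
2 = (2)_7 → 2² = 4  — 4 repeats.
That took 5 steps.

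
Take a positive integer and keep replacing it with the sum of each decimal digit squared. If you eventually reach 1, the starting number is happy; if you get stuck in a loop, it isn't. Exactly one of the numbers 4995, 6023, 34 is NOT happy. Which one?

34

4995: 4995 → 203 → 13 → 10 → 1  — reaches 1 (happy)
6023: 6023 → 49 → 97 → 130 → 10 → 1  — reaches 1 (happy)
34: 34 → 25 → 29 → 85 → 89 → 145 → 42 → 20 → 4 → 16 → 37 → 58 → 89  — repeats 89 (not happy)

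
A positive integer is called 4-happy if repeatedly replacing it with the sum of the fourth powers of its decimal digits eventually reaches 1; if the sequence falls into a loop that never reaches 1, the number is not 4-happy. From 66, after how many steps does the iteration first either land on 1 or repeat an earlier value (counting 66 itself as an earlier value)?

5

66 → 2592
2592 → 7218
7218 → 6514
6514 → 2178
2178 → 6514  — 6514 repeats.
That took 5 steps.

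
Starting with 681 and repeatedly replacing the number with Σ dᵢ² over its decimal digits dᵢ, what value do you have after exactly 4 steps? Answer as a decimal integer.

16

681 → 6² + 8² + 1² = 36 + 64 + 1 = 101
101 → 1² + 0² + 1² = 1 + 0 + 1 = 2
2 → 2² = 4
4 → 4² = 16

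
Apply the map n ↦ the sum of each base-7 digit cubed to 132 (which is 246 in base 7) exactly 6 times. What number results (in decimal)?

132 = (2,4,6)_7 → 2³ + 4³ + 6³ = 288
288 = (5,6,1)_7 → 5³ + 6³ + 1³ = 342
342 = (6,6,6)_7 → 6³ + 6³ + 6³ = 648
648 = (1,6,1,4)_7 → 1³ + 6³ + 1³ + 4³ = 282
282 = (5,5,2)_7 → 5³ + 5³ + 2³ = 258
258 = (5,1,6)_7 → 5³ + 1³ + 6³ = 342

342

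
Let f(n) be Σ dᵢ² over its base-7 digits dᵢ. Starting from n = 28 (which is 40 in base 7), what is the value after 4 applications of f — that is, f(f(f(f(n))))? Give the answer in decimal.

4

28 = (4,0)_7 → 16
16 = (2,2)_7 → 8
8 = (1,1)_7 → 2
2 = (2)_7 → 4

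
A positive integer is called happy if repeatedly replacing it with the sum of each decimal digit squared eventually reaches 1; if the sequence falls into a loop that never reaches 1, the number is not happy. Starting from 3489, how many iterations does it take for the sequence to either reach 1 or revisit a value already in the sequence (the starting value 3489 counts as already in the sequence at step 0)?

14

3489 → 3² + 4² + 8² + 9² = 170
170 → 1² + 7² + 0² = 50
50 → 5² + 0² = 25
25 → 2² + 5² = 29
29 → 2² + 9² = 85
85 → 8² + 5² = 89
89 → 8² + 9² = 145
145 → 1² + 4² + 5² = 42
42 → 4² + 2² = 20
20 → 2² + 0² = 4
4 → 4² = 16
16 → 1² + 6² = 37
37 → 3² + 7² = 58
58 → 5² + 8² = 89  — 89 repeats.
That took 14 steps.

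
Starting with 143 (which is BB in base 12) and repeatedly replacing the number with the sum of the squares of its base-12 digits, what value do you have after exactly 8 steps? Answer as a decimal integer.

143 = (11,11)_12 → 11² + 11² = 121 + 121 = 242
242 = (1,8,2)_12 → 1² + 8² + 2² = 1 + 64 + 4 = 69
69 = (5,9)_12 → 5² + 9² = 25 + 81 = 106
106 = (8,10)_12 → 8² + 10² = 64 + 100 = 164
164 = (1,1,8)_12 → 1² + 1² + 8² = 1 + 1 + 64 = 66
66 = (5,6)_12 → 5² + 6² = 25 + 36 = 61
61 = (5,1)_12 → 5² + 1² = 25 + 1 = 26
26 = (2,2)_12 → 2² + 2² = 4 + 4 = 8

8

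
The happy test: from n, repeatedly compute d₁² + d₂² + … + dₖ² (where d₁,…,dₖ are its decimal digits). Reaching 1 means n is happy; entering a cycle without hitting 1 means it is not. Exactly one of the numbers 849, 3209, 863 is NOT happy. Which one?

849

849: 849 → 161 → 38 → 73 → 58 → 89 → 145 → 42 → 20 → 4 → 16 → 37 → 58  — repeats 58 (not happy)
3209: 3209 → 94 → 97 → 130 → 10 → 1  — reaches 1 (happy)
863: 863 → 109 → 82 → 68 → 100 → 1  — reaches 1 (happy)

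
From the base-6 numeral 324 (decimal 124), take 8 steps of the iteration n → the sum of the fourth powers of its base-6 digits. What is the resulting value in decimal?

273

124 = (3,2,4)_6 → 3⁴ + 2⁴ + 4⁴ = 353
353 = (1,3,4,5)_6 → 1⁴ + 3⁴ + 4⁴ + 5⁴ = 963
963 = (4,2,4,3)_6 → 4⁴ + 2⁴ + 4⁴ + 3⁴ = 609
609 = (2,4,5,3)_6 → 2⁴ + 4⁴ + 5⁴ + 3⁴ = 978
978 = (4,3,1,0)_6 → 4⁴ + 3⁴ + 1⁴ + 0⁴ = 338
338 = (1,3,2,2)_6 → 1⁴ + 3⁴ + 2⁴ + 2⁴ = 114
114 = (3,1,0)_6 → 3⁴ + 1⁴ + 0⁴ = 82
82 = (2,1,4)_6 → 2⁴ + 1⁴ + 4⁴ = 273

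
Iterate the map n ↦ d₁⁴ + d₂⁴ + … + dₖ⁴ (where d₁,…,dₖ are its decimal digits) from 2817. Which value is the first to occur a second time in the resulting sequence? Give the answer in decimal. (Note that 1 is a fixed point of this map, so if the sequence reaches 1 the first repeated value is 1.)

2817 → 2⁴ + 8⁴ + 1⁴ + 7⁴ = 16 + 4096 + 1 + 2401 = 6514
6514 → 6⁴ + 5⁴ + 1⁴ + 4⁴ = 1296 + 625 + 1 + 256 = 2178
2178 → 2⁴ + 1⁴ + 7⁴ + 8⁴ = 16 + 1 + 2401 + 4096 = 6514  — 6514 already appeared earlier.

6514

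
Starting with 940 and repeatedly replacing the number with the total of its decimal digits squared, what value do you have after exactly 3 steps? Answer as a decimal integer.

940 → 97
97 → 130
130 → 10

10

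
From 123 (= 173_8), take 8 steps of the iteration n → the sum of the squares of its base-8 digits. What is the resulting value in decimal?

123 = (1,7,3)_8 → 1² + 7² + 3² = 59
59 = (7,3)_8 → 7² + 3² = 58
58 = (7,2)_8 → 7² + 2² = 53
53 = (6,5)_8 → 6² + 5² = 61
61 = (7,5)_8 → 7² + 5² = 74
74 = (1,1,2)_8 → 1² + 1² + 2² = 6
6 = (6)_8 → 6² = 36
36 = (4,4)_8 → 4² + 4² = 32

32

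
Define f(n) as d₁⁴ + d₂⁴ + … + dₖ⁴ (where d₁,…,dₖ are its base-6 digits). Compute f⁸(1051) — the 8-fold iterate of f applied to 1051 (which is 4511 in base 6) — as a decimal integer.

1051 = (4,5,1,1)_6 → 4⁴ + 5⁴ + 1⁴ + 1⁴ = 256 + 625 + 1 + 1 = 883
883 = (4,0,3,1)_6 → 4⁴ + 0⁴ + 3⁴ + 1⁴ = 256 + 0 + 81 + 1 = 338
338 = (1,3,2,2)_6 → 1⁴ + 3⁴ + 2⁴ + 2⁴ = 1 + 81 + 16 + 16 = 114
114 = (3,1,0)_6 → 3⁴ + 1⁴ + 0⁴ = 81 + 1 + 0 = 82
82 = (2,1,4)_6 → 2⁴ + 1⁴ + 4⁴ = 16 + 1 + 256 = 273
273 = (1,1,3,3)_6 → 1⁴ + 1⁴ + 3⁴ + 3⁴ = 1 + 1 + 81 + 81 = 164
164 = (4,3,2)_6 → 4⁴ + 3⁴ + 2⁴ = 256 + 81 + 16 = 353
353 = (1,3,4,5)_6 → 1⁴ + 3⁴ + 4⁴ + 5⁴ = 1 + 81 + 256 + 625 = 963

963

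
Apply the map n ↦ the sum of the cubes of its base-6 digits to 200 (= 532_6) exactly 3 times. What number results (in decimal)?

155

200 = (5,3,2)_6 → 5³ + 3³ + 2³ = 160
160 = (4,2,4)_6 → 4³ + 2³ + 4³ = 136
136 = (3,4,4)_6 → 3³ + 4³ + 4³ = 155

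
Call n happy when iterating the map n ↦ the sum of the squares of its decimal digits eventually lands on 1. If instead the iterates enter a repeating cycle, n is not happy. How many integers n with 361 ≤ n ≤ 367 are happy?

361: 361 → 46 → 52 → 29 → 85 → 89 → 145 → 42 → 20 → 4 → 16 → 37 → 58 → 89  (repeats 89)
362: 362 → 49 → 97 → 130 → 10 → 1  (reaches 1)
363: 363 → 54 → 41 → 17 → 50 → 25 → 29 → 85 → 89 → 145 → 42 → 20 → 4 → 16 → 37 → 58 → 89  (repeats 89)
364: 364 → 61 → 37 → 58 → 89 → 145 → 42 → 20 → 4 → 16 → 37  (repeats 37)
365: 365 → 70 → 49 → 97 → 130 → 10 → 1  (reaches 1)
366: 366 → 81 → 65 → 61 → 37 → 58 → 89 → 145 → 42 → 20 → 4 → 16 → 37  (repeats 37)
367: 367 → 94 → 97 → 130 → 10 → 1  (reaches 1)
happy: 362, 365, 367

3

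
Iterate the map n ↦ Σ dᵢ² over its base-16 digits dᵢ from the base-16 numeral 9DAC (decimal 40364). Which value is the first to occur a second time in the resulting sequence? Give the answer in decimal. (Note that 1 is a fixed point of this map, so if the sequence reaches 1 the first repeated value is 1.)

40364 = (9,13,10,12)_16 → 9² + 13² + 10² + 12² = 494
494 = (1,14,14)_16 → 1² + 14² + 14² = 393
393 = (1,8,9)_16 → 1² + 8² + 9² = 146
146 = (9,2)_16 → 9² + 2² = 85
85 = (5,5)_16 → 5² + 5² = 50
50 = (3,2)_16 → 3² + 2² = 13
13 = (13)_16 → 13² = 169
169 = (10,9)_16 → 10² + 9² = 181
181 = (11,5)_16 → 11² + 5² = 146  — 146 already appeared earlier.

146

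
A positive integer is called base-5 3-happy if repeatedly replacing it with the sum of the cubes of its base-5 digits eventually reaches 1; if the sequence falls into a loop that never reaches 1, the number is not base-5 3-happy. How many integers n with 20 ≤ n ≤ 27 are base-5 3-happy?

1

20: 20 → 64 → 80 → 28 → 28  (repeats 28)
21: 21 → 65 → 35 → 9 → 65  (repeats 65)
22: 22 → 72 → 80 → 28 → 28  (repeats 28)
23: 23 → 91 → 55 → 9 → 65 → 35 → 9  (repeats 9)
24: 24 → 128 → 28 → 28  (repeats 28)
25: 25 → 1  (reaches 1)
26: 26 → 2 → 8 → 28 → 28  (repeats 28)
27: 27 → 9 → 65 → 35 → 9  (repeats 9)
base-5 3-happy: 25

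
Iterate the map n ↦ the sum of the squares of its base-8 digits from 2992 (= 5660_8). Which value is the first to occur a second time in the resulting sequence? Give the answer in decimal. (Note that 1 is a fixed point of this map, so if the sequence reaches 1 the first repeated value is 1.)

2992 = (5,6,6,0)_8 → 5² + 6² + 6² + 0² = 25 + 36 + 36 + 0 = 97
97 = (1,4,1)_8 → 1² + 4² + 1² = 1 + 16 + 1 = 18
18 = (2,2)_8 → 2² + 2² = 4 + 4 = 8
8 = (1,0)_8 → 1² + 0² = 1 + 0 = 1  — reached the fixed point 1.
1 → 1, so 1 is the first repeated value.

1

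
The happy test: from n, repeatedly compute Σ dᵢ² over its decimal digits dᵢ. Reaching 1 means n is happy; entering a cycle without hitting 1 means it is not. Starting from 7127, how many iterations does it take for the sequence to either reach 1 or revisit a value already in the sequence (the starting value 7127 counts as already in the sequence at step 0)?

7127 → 103
103 → 10
10 → 1  — reached 1.
That took 3 steps.

3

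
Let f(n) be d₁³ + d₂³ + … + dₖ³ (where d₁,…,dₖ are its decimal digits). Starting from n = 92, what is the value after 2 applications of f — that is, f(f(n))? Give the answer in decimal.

92 → 9³ + 2³ = 729 + 8 = 737
737 → 7³ + 3³ + 7³ = 343 + 27 + 343 = 713

713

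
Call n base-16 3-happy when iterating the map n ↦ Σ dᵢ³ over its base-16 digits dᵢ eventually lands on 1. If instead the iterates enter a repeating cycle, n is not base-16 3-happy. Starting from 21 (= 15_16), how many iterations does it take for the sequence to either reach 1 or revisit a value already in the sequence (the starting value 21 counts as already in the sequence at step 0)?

21 = (1,5)_16 → 126
126 = (7,14)_16 → 3087
3087 = (12,0,15)_16 → 5103
5103 = (1,3,14,15)_16 → 6147
6147 = (1,8,0,3)_16 → 540
540 = (2,1,12)_16 → 1737
1737 = (6,12,9)_16 → 2673
2673 = (10,7,1)_16 → 1344
1344 = (5,4,0)_16 → 189
189 = (11,13)_16 → 3528
3528 = (13,12,8)_16 → 4437
4437 = (1,1,5,5)_16 → 252
252 = (15,12)_16 → 5103  — 5103 repeats.
That took 13 steps.

13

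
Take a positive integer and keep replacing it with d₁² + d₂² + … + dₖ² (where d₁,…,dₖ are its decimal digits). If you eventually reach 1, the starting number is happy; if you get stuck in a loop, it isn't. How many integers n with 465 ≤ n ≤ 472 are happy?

1

465: 465 → 77 → 98 → 145 → 42 → 20 → 4 → 16 → 37 → 58 → 89 → 145  (repeats 145)
466: 466 → 88 → 128 → 69 → 117 → 51 → 26 → 40 → 16 → 37 → 58 → 89 → 145 → 42 → 20 → 4 → 16  (repeats 16)
467: 467 → 101 → 2 → 4 → 16 → 37 → 58 → 89 → 145 → 42 → 20 → 4  (repeats 4)
468: 468 → 116 → 38 → 73 → 58 → 89 → 145 → 42 → 20 → 4 → 16 → 37 → 58  (repeats 58)
469: 469 → 133 → 19 → 82 → 68 → 100 → 1  (reaches 1)
470: 470 → 65 → 61 → 37 → 58 → 89 → 145 → 42 → 20 → 4 → 16 → 37  (repeats 37)
471: 471 → 66 → 72 → 53 → 34 → 25 → 29 → 85 → 89 → 145 → 42 → 20 → 4 → 16 → 37 → 58 → 89  (repeats 89)
472: 472 → 69 → 117 → 51 → 26 → 40 → 16 → 37 → 58 → 89 → 145 → 42 → 20 → 4 → 16  (repeats 16)
happy: 469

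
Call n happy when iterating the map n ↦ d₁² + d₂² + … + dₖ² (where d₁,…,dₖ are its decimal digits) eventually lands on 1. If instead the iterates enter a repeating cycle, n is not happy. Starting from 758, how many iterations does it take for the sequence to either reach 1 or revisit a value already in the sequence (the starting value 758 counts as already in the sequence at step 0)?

13

758 → 7² + 5² + 8² = 49 + 25 + 64 = 138
138 → 1² + 3² + 8² = 1 + 9 + 64 = 74
74 → 7² + 4² = 49 + 16 = 65
65 → 6² + 5² = 36 + 25 = 61
61 → 6² + 1² = 36 + 1 = 37
37 → 3² + 7² = 9 + 49 = 58
58 → 5² + 8² = 25 + 64 = 89
89 → 8² + 9² = 64 + 81 = 145
145 → 1² + 4² + 5² = 1 + 16 + 25 = 42
42 → 4² + 2² = 16 + 4 = 20
20 → 2² + 0² = 4 + 0 = 4
4 → 4² = 16
16 → 1² + 6² = 1 + 36 = 37  — 37 repeats.
That took 13 steps.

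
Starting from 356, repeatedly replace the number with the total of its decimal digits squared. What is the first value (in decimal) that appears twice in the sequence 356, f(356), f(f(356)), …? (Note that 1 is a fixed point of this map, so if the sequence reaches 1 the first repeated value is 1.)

356 → 3² + 5² + 6² = 9 + 25 + 36 = 70
70 → 7² + 0² = 49 + 0 = 49
49 → 4² + 9² = 16 + 81 = 97
97 → 9² + 7² = 81 + 49 = 130
130 → 1² + 3² + 0² = 1 + 9 + 0 = 10
10 → 1² + 0² = 1 + 0 = 1  — reached the fixed point 1.
1 → 1, so 1 is the first repeated value.

1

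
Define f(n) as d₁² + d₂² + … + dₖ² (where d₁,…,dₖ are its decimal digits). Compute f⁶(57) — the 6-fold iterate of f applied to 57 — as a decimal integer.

57 → 5² + 7² = 25 + 49 = 74
74 → 7² + 4² = 49 + 16 = 65
65 → 6² + 5² = 36 + 25 = 61
61 → 6² + 1² = 36 + 1 = 37
37 → 3² + 7² = 9 + 49 = 58
58 → 5² + 8² = 25 + 64 = 89

89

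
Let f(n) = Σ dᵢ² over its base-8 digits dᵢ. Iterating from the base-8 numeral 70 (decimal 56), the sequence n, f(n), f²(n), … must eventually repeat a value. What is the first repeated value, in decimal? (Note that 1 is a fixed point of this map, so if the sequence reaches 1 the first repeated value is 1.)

56 = (7,0)_8 → 7² + 0² = 49
49 = (6,1)_8 → 6² + 1² = 37
37 = (4,5)_8 → 4² + 5² = 41
41 = (5,1)_8 → 5² + 1² = 26
26 = (3,2)_8 → 3² + 2² = 13
13 = (1,5)_8 → 1² + 5² = 26  — 26 already appeared earlier.

26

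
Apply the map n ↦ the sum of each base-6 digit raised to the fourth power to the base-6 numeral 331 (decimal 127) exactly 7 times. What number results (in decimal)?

353

127 = (3,3,1)_6 → 163
163 = (4,3,1)_6 → 338
338 = (1,3,2,2)_6 → 114
114 = (3,1,0)_6 → 82
82 = (2,1,4)_6 → 273
273 = (1,1,3,3)_6 → 164
164 = (4,3,2)_6 → 353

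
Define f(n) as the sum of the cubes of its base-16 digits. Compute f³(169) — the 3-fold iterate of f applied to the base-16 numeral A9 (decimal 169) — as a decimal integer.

1801

169 = (10,9)_16 → 10³ + 9³ = 1729
1729 = (6,12,1)_16 → 6³ + 12³ + 1³ = 1945
1945 = (7,9,9)_16 → 7³ + 9³ + 9³ = 1801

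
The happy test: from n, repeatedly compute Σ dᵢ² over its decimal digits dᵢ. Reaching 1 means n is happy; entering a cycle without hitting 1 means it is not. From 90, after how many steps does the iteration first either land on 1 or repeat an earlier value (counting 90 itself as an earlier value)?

12

90 → 9² + 0² = 81
81 → 8² + 1² = 65
65 → 6² + 5² = 61
61 → 6² + 1² = 37
37 → 3² + 7² = 58
58 → 5² + 8² = 89
89 → 8² + 9² = 145
145 → 1² + 4² + 5² = 42
42 → 4² + 2² = 20
20 → 2² + 0² = 4
4 → 4² = 16
16 → 1² + 6² = 37  — 37 repeats.
That took 12 steps.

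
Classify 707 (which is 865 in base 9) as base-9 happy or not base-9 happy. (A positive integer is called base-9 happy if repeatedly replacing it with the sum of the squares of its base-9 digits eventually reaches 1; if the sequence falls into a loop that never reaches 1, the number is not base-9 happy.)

base-9 happy

707 = (8,6,5)_9 → 8² + 6² + 5² = 64 + 36 + 25 = 125
125 = (1,4,8)_9 → 1² + 4² + 8² = 1 + 16 + 64 = 81
81 = (1,0,0)_9 → 1² + 0² + 0² = 1 + 0 + 0 = 1  — reached 1.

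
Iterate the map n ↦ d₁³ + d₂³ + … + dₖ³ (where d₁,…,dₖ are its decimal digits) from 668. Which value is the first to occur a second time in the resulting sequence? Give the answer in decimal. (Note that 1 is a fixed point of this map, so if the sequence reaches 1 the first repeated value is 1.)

668 → 6³ + 6³ + 8³ = 944
944 → 9³ + 4³ + 4³ = 857
857 → 8³ + 5³ + 7³ = 980
980 → 9³ + 8³ + 0³ = 1241
1241 → 1³ + 2³ + 4³ + 1³ = 74
74 → 7³ + 4³ = 407
407 → 4³ + 0³ + 7³ = 407  — 407 already appeared earlier.

407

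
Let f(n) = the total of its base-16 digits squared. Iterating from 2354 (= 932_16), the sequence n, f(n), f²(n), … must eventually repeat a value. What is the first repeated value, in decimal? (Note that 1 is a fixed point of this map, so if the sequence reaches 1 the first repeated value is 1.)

2354 = (9,3,2)_16 → 9² + 3² + 2² = 81 + 9 + 4 = 94
94 = (5,14)_16 → 5² + 14² = 25 + 196 = 221
221 = (13,13)_16 → 13² + 13² = 169 + 169 = 338
338 = (1,5,2)_16 → 1² + 5² + 2² = 1 + 25 + 4 = 30
30 = (1,14)_16 → 1² + 14² = 1 + 196 = 197
197 = (12,5)_16 → 12² + 5² = 144 + 25 = 169
169 = (10,9)_16 → 10² + 9² = 100 + 81 = 181
181 = (11,5)_16 → 11² + 5² = 121 + 25 = 146
146 = (9,2)_16 → 9² + 2² = 81 + 4 = 85
85 = (5,5)_16 → 5² + 5² = 25 + 25 = 50
50 = (3,2)_16 → 3² + 2² = 9 + 4 = 13
13 = (13)_16 → 13² = 169  — 169 already appeared earlier.

169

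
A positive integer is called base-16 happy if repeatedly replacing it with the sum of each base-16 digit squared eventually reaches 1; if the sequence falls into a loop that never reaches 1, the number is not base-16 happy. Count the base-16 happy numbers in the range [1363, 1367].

2

1363: 1363 → 59 → 130 → 68 → 32 → 4 → 16 → 1  — base-16 happy
1364: 1364 → 66 → 20 → 17 → 2 → 4 → 16 → 1  — base-16 happy
1365: 1365 → 75 → 137 → 145 → 82 → 29 → 170 → 200 → 208 → 169 → 181 → 146 → 85 → 50 → 13 → 169  — not base-16 happy
1366: 1366 → 86 → 61 → 178 → 125 → 218 → 269 → 170 → 200 → 208 → 169 → 181 → 146 → 85 → 50 → 13 → 169  — not base-16 happy
1367: 1367 → 99 → 45 → 173 → 269 → 170 → 200 → 208 → 169 → 181 → 146 → 85 → 50 → 13 → 169  — not base-16 happy
base-16 happy: 1363, 1364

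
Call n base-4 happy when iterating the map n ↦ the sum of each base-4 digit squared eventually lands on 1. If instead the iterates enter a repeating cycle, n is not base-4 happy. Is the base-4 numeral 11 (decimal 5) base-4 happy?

5 = (1,1)_4 → 1² + 1² = 2
2 = (2)_4 → 2² = 4
4 = (1,0)_4 → 1² + 0² = 1  — reached 1.

base-4 happy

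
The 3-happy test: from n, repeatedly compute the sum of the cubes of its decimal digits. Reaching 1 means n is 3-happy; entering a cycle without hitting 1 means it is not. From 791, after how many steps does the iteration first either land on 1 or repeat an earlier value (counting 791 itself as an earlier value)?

791 → 1073
1073 → 371
371 → 371  — 371 repeats.
That took 3 steps.

3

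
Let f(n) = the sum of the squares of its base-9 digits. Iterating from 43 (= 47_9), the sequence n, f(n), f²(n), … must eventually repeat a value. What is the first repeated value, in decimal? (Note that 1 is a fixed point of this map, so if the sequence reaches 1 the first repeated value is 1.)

65

43 = (4,7)_9 → 65
65 = (7,2)_9 → 53
53 = (5,8)_9 → 89
89 = (1,0,8)_9 → 65  — 65 already appeared earlier.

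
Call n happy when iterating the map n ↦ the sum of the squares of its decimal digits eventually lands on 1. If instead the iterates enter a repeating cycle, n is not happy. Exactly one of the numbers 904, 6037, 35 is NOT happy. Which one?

35

904: 904 → 97 → 130 → 10 → 1  — reaches 1 (happy)
6037: 6037 → 94 → 97 → 130 → 10 → 1  — reaches 1 (happy)
35: 35 → 34 → 25 → 29 → 85 → 89 → 145 → 42 → 20 → 4 → 16 → 37 → 58 → 89  — repeats 89 (not happy)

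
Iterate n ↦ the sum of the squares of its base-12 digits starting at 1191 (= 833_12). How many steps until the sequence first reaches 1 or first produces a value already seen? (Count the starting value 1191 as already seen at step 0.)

1191 = (8,3,3)_12 → 8² + 3² + 3² = 64 + 9 + 9 = 82
82 = (6,10)_12 → 6² + 10² = 36 + 100 = 136
136 = (11,4)_12 → 11² + 4² = 121 + 16 = 137
137 = (11,5)_12 → 11² + 5² = 121 + 25 = 146
146 = (1,0,2)_12 → 1² + 0² + 2² = 1 + 0 + 4 = 5
5 = (5)_12 → 5² = 25
25 = (2,1)_12 → 2² + 1² = 4 + 1 = 5  — 5 repeats.
That took 7 steps.

7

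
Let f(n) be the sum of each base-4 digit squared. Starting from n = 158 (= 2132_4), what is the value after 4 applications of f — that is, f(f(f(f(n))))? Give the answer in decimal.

158 = (2,1,3,2)_4 → 2² + 1² + 3² + 2² = 18
18 = (1,0,2)_4 → 1² + 0² + 2² = 5
5 = (1,1)_4 → 1² + 1² = 2
2 = (2)_4 → 2² = 4

4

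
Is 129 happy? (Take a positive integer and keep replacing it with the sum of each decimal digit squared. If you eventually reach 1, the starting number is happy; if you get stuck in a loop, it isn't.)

happy

129 → 1² + 2² + 9² = 1 + 4 + 81 = 86
86 → 8² + 6² = 64 + 36 = 100
100 → 1² + 0² + 0² = 1 + 0 + 0 = 1  — reached 1.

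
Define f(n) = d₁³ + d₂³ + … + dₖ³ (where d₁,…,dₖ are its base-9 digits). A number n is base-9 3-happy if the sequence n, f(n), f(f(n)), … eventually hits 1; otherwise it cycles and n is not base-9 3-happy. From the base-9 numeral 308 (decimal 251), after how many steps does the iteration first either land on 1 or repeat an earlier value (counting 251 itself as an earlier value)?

6

251 = (3,0,8)_9 → 3³ + 0³ + 8³ = 27 + 0 + 512 = 539
539 = (6,5,8)_9 → 6³ + 5³ + 8³ = 216 + 125 + 512 = 853
853 = (1,1,4,7)_9 → 1³ + 1³ + 4³ + 7³ = 1 + 1 + 64 + 343 = 409
409 = (5,0,4)_9 → 5³ + 0³ + 4³ = 125 + 0 + 64 = 189
189 = (2,3,0)_9 → 2³ + 3³ + 0³ = 8 + 27 + 0 = 35
35 = (3,8)_9 → 3³ + 8³ = 27 + 512 = 539  — 539 repeats.
That took 6 steps.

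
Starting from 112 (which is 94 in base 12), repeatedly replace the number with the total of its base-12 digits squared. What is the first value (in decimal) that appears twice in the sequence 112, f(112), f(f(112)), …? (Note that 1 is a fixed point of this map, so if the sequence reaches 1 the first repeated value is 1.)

65

112 = (9,4)_12 → 97
97 = (8,1)_12 → 65
65 = (5,5)_12 → 50
50 = (4,2)_12 → 20
20 = (1,8)_12 → 65  — 65 already appeared earlier.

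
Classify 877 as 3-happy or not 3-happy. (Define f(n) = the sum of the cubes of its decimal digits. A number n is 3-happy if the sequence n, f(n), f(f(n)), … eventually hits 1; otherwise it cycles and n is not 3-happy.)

3-happy

877 → 8³ + 7³ + 7³ = 1198
1198 → 1³ + 1³ + 9³ + 8³ = 1243
1243 → 1³ + 2³ + 4³ + 3³ = 100
100 → 1³ + 0³ + 0³ = 1  — reached 1.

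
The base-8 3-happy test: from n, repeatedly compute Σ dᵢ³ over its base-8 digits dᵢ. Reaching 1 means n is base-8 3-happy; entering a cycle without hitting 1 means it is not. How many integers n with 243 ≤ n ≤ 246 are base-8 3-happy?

243: 243 → 270 → 281 → 92 → 92  — not base-8 3-happy
244: 244 → 307 → 307  — not base-8 3-happy
245: 245 → 368 → 341 → 258 → 72 → 2 → 8 → 1  — base-8 3-happy
246: 246 → 459 → 371 → 368 → 341 → 258 → 72 → 2 → 8 → 1  — base-8 3-happy
base-8 3-happy: 245, 246

2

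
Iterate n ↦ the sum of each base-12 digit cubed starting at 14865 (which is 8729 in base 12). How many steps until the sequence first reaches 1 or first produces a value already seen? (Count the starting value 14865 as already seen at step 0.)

14865 = (8,7,2,9)_12 → 1592
1592 = (11,0,8)_12 → 1843
1843 = (1,0,9,7)_12 → 1073
1073 = (7,5,5)_12 → 593
593 = (4,1,5)_12 → 190
190 = (1,3,10)_12 → 1028
1028 = (7,1,8)_12 → 856
856 = (5,11,4)_12 → 1520
1520 = (10,6,8)_12 → 1728
1728 = (1,0,0,0)_12 → 1  — reached 1.
That took 10 steps.

10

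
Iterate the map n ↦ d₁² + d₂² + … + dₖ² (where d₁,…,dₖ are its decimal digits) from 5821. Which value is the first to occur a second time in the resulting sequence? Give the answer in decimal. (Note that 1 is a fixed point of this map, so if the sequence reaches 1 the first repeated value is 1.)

5821 → 5² + 8² + 2² + 1² = 25 + 64 + 4 + 1 = 94
94 → 9² + 4² = 81 + 16 = 97
97 → 9² + 7² = 81 + 49 = 130
130 → 1² + 3² + 0² = 1 + 9 + 0 = 10
10 → 1² + 0² = 1 + 0 = 1  — reached the fixed point 1.
1 → 1, so 1 is the first repeated value.

1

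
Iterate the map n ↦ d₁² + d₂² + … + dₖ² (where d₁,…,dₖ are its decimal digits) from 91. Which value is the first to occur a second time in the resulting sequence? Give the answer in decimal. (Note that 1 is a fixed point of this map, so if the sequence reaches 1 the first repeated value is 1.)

91 → 9² + 1² = 82
82 → 8² + 2² = 68
68 → 6² + 8² = 100
100 → 1² + 0² + 0² = 1  — reached the fixed point 1.
1 → 1, so 1 is the first repeated value.

1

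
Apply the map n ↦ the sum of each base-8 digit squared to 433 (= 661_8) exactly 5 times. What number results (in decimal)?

433 = (6,6,1)_8 → 73
73 = (1,1,1)_8 → 3
3 = (3)_8 → 9
9 = (1,1)_8 → 2
2 = (2)_8 → 4

4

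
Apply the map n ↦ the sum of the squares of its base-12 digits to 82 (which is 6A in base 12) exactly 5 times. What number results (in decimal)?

25

82 = (6,10)_12 → 6² + 10² = 36 + 100 = 136
136 = (11,4)_12 → 11² + 4² = 121 + 16 = 137
137 = (11,5)_12 → 11² + 5² = 121 + 25 = 146
146 = (1,0,2)_12 → 1² + 0² + 2² = 1 + 0 + 4 = 5
5 = (5)_12 → 5² = 25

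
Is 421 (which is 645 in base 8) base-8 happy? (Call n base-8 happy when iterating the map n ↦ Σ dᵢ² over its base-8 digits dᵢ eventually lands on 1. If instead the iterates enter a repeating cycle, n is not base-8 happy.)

421 = (6,4,5)_8 → 6² + 4² + 5² = 36 + 16 + 25 = 77
77 = (1,1,5)_8 → 1² + 1² + 5² = 1 + 1 + 25 = 27
27 = (3,3)_8 → 3² + 3² = 9 + 9 = 18
18 = (2,2)_8 → 2² + 2² = 4 + 4 = 8
8 = (1,0)_8 → 1² + 0² = 1 + 0 = 1  — reached 1.

base-8 happy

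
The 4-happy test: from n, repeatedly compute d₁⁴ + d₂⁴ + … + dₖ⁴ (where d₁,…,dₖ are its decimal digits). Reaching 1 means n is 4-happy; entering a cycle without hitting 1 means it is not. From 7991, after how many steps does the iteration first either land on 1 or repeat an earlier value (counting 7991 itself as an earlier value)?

13

7991 → 7⁴ + 9⁴ + 9⁴ + 1⁴ = 15524
15524 → 1⁴ + 5⁴ + 5⁴ + 2⁴ + 4⁴ = 1523
1523 → 1⁴ + 5⁴ + 2⁴ + 3⁴ = 723
723 → 7⁴ + 2⁴ + 3⁴ = 2498
2498 → 2⁴ + 4⁴ + 9⁴ + 8⁴ = 10929
10929 → 1⁴ + 0⁴ + 9⁴ + 2⁴ + 9⁴ = 13139
13139 → 1⁴ + 3⁴ + 1⁴ + 3⁴ + 9⁴ = 6725
6725 → 6⁴ + 7⁴ + 2⁴ + 5⁴ = 4338
4338 → 4⁴ + 3⁴ + 3⁴ + 8⁴ = 4514
4514 → 4⁴ + 5⁴ + 1⁴ + 4⁴ = 1138
1138 → 1⁴ + 1⁴ + 3⁴ + 8⁴ = 4179
4179 → 4⁴ + 1⁴ + 7⁴ + 9⁴ = 9219
9219 → 9⁴ + 2⁴ + 1⁴ + 9⁴ = 13139  — 13139 repeats.
That took 13 steps.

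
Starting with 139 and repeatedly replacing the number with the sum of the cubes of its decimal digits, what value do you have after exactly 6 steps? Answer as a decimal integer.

370

139 → 1³ + 3³ + 9³ = 757
757 → 7³ + 5³ + 7³ = 811
811 → 8³ + 1³ + 1³ = 514
514 → 5³ + 1³ + 4³ = 190
190 → 1³ + 9³ + 0³ = 730
730 → 7³ + 3³ + 0³ = 370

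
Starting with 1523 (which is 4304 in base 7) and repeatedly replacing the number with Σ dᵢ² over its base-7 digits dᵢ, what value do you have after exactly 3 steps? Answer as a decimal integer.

27

1523 = (4,3,0,4)_7 → 4² + 3² + 0² + 4² = 16 + 9 + 0 + 16 = 41
41 = (5,6)_7 → 5² + 6² = 25 + 36 = 61
61 = (1,1,5)_7 → 1² + 1² + 5² = 1 + 1 + 25 = 27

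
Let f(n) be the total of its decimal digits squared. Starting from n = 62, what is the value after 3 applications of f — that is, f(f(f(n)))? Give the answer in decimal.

62 → 6² + 2² = 40
40 → 4² + 0² = 16
16 → 1² + 6² = 37

37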